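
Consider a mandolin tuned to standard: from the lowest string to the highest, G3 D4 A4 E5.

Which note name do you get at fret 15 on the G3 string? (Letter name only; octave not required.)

G3 is MIDI 55. Adding 15 gives 70; 70 mod 12 = 10, i.e. A#.
(Equivalently spelled Bb.)

A#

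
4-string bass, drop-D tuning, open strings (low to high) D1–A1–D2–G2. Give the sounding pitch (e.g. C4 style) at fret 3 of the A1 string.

The open A1 string plus 3 semitones: A–A#–B–C.
The walk passes from B into C once, so the octave number goes from 1 to 2.

C2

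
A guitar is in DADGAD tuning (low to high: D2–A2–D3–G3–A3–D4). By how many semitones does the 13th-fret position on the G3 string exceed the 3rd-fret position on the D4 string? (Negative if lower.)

3 semitones

G3 at fret 13 → G♯4 (MIDI 68); D4 at fret 3 → F4 (MIDI 65).
68 − 65 = 3, so the two pitches are 3 semitones apart.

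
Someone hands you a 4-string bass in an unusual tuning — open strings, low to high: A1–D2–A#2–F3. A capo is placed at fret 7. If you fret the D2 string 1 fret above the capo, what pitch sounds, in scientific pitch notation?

The capo raises the open D2 by 7 semitones to A2; fretting 1 more gives D2 + 7 + 1 = D2 + 8 semitones = A#2.
(Also written Bb.)

A#2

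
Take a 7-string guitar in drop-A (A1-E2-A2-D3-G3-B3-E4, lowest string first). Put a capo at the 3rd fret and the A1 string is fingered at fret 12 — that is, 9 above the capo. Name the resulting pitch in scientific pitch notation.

A2

The capo raises the open A1 by 3 semitones to C2; fretting 9 more gives A1 + 3 + 9 = A1 + 12 semitones = A2.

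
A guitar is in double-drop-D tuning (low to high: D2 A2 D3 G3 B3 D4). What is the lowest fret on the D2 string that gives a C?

From D2, count semitones up the chromatic scale until reaching C: D–D#–E–F–…–A#–B–C — 10 steps.

10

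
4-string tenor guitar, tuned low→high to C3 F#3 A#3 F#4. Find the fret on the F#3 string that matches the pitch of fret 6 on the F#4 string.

Fret 6 on F#4 is MIDI 66 + 6 = 72 (C5). On the F#3 string (open MIDI 54), that pitch is 72 − 54 = fret 18.

18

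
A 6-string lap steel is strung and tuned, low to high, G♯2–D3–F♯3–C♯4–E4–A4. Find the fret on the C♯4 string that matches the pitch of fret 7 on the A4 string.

15

A4 at fret 7 is A4 + 7 semitones = E5.
The open C♯4 string is 8 semitones below the open A4, so the same pitch on the C♯4 string lies at fret 7 + 8 = 15.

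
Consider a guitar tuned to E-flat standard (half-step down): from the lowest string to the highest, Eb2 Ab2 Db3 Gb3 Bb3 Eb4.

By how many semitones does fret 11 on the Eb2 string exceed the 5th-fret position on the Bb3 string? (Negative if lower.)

Eb2 at fret 11 → D3 (MIDI 50); Bb3 at fret 5 → Eb4 (MIDI 63).
50 − 63 = -13, so the two pitches are 13 semitones apart.

-13 semitones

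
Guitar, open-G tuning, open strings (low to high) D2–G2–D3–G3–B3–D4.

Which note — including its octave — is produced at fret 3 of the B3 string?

Each fret is one semitone, so B3 + 3 = D4.

D4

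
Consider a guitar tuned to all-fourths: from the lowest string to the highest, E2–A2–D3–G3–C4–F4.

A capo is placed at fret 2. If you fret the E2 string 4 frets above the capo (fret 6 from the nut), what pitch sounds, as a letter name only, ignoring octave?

The capo raises the open E2 by 2 semitones to F#2; fretting 4 more gives E2 + 2 + 4 = E2 + 6 semitones, landing on A#.

A#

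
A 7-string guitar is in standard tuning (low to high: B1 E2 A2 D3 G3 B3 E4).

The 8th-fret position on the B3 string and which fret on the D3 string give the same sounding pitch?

Fret 8 on B3 is MIDI 59 + 8 = 67 (G4). On the D3 string (open MIDI 50), that pitch is 67 − 50 = fret 17.

17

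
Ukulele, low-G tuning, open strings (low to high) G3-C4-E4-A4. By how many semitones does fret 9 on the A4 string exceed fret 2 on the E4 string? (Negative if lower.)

A4 at fret 9 → F#5 (MIDI 78); E4 at fret 2 → F#4 (MIDI 66).
78 − 66 = 12, so the two pitches are 12 semitones apart.

12 semitones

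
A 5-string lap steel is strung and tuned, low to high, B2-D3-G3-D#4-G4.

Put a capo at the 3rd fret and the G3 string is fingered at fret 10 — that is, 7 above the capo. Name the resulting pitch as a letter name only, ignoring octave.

F

The capo raises the open G3 by 3 semitones to A#3; fretting 7 more gives G3 + 3 + 7 = G3 + 10 semitones, landing on F.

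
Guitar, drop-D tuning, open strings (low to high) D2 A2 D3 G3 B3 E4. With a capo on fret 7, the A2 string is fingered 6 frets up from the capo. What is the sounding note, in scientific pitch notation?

A#3

The capo raises the open A2 by 7 semitones to E3; fretting 6 more gives A2 + 7 + 6 = A2 + 13 semitones = A#3.
(Also written Bb.)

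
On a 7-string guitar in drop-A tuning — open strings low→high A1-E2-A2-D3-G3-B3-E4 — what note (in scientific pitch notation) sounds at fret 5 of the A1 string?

The open A1 string plus 5 semitones: A–A#–B–C–C#–D.
The walk passes from B into C once, so the octave number goes from 1 to 2.

D2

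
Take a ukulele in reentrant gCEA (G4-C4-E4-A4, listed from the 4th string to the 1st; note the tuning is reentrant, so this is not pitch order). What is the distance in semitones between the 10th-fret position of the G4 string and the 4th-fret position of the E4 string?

9 semitones

G4 at fret 10 → F5 (MIDI 77); E4 at fret 4 → G#4 (MIDI 68).
77 − 68 = 9, so the two pitches are 9 semitones apart, with F5 the higher.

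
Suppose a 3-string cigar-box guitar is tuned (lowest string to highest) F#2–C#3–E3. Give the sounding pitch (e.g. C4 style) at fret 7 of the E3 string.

Each fret is one semitone, so E3 + 7 = B3.

B3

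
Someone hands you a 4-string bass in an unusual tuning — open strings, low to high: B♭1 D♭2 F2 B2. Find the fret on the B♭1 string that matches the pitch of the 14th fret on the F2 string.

21

F2 at fret 14 is F2 + 14 semitones = G3.
The open B♭1 string is 7 semitones below the open F2, so the same pitch on the B♭1 string lies at fret 14 + 7 = 21.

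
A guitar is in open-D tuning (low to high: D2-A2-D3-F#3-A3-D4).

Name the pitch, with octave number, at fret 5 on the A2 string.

The open A2 string plus 5 semitones: A–A#–B–C–C#–D.
The walk passes from B into C once, so the octave number goes from 2 to 3.

D3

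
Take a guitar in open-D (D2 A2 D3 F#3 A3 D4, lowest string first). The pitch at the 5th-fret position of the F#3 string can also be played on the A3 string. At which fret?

Fret 5 on F#3 is MIDI 54 + 5 = 59 (B3). On the A3 string (open MIDI 57), that pitch is 59 − 57 = fret 2.

2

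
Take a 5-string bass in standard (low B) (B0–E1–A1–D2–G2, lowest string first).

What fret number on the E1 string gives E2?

12

E2 is 12 semitones above the open E1 (E–F–F#–G–…–D–D#–E), so it sits at fret 12.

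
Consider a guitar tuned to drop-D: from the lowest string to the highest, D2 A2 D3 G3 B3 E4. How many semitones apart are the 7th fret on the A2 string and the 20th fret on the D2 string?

A2 at fret 7 → E3 (MIDI 52); D2 at fret 20 → A#3 (MIDI 58).
52 − 58 = -6, so the two pitches are 6 semitones apart, with A#3 the higher.

6 semitones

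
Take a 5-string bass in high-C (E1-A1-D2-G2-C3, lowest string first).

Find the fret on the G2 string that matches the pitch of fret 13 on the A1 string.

Fret 13 on A1 is MIDI 33 + 13 = 46 (A♯2). On the G2 string (open MIDI 43), that pitch is 46 − 43 = fret 3.

3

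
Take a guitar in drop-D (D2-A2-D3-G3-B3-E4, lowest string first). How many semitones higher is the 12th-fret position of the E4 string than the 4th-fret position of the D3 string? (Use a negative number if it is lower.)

E4 at fret 12 → E5 (MIDI 76); D3 at fret 4 → F#3 (MIDI 54).
76 − 54 = 22, so the two pitches are 22 semitones apart.

22 semitones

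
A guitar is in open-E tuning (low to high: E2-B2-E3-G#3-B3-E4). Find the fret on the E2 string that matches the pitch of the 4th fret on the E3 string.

16

Fret 4 on E3 is MIDI 52 + 4 = 56 (G#3). On the E2 string (open MIDI 40), that pitch is 56 − 40 = fret 16.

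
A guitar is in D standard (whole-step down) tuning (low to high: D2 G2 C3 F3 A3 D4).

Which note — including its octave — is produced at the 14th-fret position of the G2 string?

Each fret is one semitone, so G2 + 14 = A3.

A3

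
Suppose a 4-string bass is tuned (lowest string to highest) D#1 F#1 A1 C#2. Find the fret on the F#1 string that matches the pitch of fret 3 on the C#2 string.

C#2 at fret 3 is C#2 + 3 semitones = E2.
The open F#1 string is 7 semitones below the open C#2, so the same pitch on the F#1 string lies at fret 3 + 7 = 10.

10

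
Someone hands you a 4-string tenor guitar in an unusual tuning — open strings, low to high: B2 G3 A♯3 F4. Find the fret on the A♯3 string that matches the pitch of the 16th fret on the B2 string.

B2 at fret 16 is B2 + 16 semitones = D♯4.
The open A♯3 string is 11 semitones above the open B2, so the same pitch on the A♯3 string lies at fret 16 − 11 = 5.

5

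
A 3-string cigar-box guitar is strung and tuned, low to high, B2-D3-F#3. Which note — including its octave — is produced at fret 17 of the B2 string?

The open B2 string plus 17 semitones: B–C–C#–D–…–D–D#–E.
The walk passes from B into C 2 times, so the octave number goes from 2 to 4.

E4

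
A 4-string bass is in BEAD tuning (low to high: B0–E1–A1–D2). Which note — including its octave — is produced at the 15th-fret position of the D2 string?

F3

D2 is MIDI 38. Adding 15 gives 53, which is F3.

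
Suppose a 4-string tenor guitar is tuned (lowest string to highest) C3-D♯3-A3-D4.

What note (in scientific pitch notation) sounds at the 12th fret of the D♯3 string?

D♯4

D♯3 is MIDI 51. Adding 12 gives 63, which is D♯4.
(Equivalently spelled E♭4.)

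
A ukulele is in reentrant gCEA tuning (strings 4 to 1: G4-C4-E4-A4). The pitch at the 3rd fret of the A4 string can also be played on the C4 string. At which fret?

12

A4 at fret 3 is A4 + 3 semitones = C5.
The open C4 string is 9 semitones below the open A4, so the same pitch on the C4 string lies at fret 3 + 9 = 12.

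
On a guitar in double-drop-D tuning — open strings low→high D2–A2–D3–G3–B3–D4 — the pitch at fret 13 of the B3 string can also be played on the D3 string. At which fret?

22

B3 at fret 13 is B3 + 13 semitones = C5.
The open D3 string is 9 semitones below the open B3, so the same pitch on the D3 string lies at fret 13 + 9 = 22.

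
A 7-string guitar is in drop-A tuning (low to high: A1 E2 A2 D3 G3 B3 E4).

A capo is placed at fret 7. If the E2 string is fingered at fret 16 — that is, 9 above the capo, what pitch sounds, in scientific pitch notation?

The capo raises the open E2 by 7 semitones to B2; fretting 9 more gives E2 + 7 + 9 = E2 + 16 semitones = G#3.

G#3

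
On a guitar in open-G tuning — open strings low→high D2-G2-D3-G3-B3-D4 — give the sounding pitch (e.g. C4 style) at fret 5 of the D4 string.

Each fret is one semitone, so D4 + 5 = G4.

G4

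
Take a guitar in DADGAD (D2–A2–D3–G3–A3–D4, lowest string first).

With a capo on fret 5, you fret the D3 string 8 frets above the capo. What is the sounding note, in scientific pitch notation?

D♯4

The capo raises the open D3 by 5 semitones to G3; fretting 8 more gives D3 + 5 + 8 = D3 + 13 semitones = D♯4.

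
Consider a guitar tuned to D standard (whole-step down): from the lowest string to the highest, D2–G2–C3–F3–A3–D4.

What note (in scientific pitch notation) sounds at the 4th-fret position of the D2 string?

Each fret is one semitone, so D2 + 4 = F#2.
(Equivalently spelled Gb2.)

F#2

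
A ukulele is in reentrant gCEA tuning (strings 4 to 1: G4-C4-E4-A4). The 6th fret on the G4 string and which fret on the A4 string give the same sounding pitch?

Fret 6 on G4 is MIDI 67 + 6 = 73 (C#5). On the A4 string (open MIDI 69), that pitch is 73 − 69 = fret 4.

4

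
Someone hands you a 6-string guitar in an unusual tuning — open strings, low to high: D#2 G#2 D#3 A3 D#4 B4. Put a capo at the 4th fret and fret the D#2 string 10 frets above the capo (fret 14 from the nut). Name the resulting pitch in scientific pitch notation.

The capo raises the open D#2 by 4 semitones to G2; fretting 10 more gives D#2 + 4 + 10 = D#2 + 14 semitones = F3.

F3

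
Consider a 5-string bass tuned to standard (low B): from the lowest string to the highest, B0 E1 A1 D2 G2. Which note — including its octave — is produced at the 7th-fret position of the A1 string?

A1 is MIDI 33. Adding 7 gives 40, which is E2.

E2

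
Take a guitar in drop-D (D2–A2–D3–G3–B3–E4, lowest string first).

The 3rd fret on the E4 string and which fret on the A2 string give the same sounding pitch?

22

E4 at fret 3 is E4 + 3 semitones = G4.
The open A2 string is 19 semitones below the open E4, so the same pitch on the A2 string lies at fret 3 + 19 = 22.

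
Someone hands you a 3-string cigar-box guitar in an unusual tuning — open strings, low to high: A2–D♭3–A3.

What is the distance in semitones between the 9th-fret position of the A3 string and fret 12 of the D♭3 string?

5 semitones

A3 at fret 9 → G♭4 (MIDI 66); D♭3 at fret 12 → D♭4 (MIDI 61).
66 − 61 = 5, so the two pitches are 5 semitones apart, with G♭4 the higher.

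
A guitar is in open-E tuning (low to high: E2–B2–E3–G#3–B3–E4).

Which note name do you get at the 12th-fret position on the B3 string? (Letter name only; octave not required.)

Each fret is one semitone, so B3 + 12 = B.

B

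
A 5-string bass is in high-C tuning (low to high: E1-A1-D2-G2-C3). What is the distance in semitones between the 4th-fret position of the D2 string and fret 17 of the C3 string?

D2 at fret 4 → F♯2 (MIDI 42); C3 at fret 17 → F4 (MIDI 65).
42 − 65 = -23, so the two pitches are 23 semitones apart, with F4 the higher.

23 semitones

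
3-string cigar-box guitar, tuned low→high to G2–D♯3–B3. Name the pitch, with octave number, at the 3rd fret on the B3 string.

The open B3 string plus 3 semitones: B–C–C#–D.
The walk passes from B into C once, so the octave number goes from 3 to 4.

D4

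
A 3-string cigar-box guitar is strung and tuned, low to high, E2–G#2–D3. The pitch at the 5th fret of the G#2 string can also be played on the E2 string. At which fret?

9

Fret 5 on G#2 is MIDI 44 + 5 = 49 (C#3). On the E2 string (open MIDI 40), that pitch is 49 − 40 = fret 9.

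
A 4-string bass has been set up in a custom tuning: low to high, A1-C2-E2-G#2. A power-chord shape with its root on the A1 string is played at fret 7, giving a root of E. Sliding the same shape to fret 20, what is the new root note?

Moving from fret 7 to fret 20 shifts the root by 13 semitones.
E up 13 semitones is F.

F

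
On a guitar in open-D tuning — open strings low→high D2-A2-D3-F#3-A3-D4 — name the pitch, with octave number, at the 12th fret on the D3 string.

D3 is MIDI 50. Adding 12 gives 62, which is D4.

D4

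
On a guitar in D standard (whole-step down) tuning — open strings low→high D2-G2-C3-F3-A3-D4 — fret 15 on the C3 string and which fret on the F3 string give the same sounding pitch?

Fret 15 on C3 is MIDI 48 + 15 = 63 (D#4). On the F3 string (open MIDI 53), that pitch is 63 − 53 = fret 10.

10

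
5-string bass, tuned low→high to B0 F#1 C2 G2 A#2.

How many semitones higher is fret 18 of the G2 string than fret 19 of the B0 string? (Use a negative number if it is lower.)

19 semitones

G2 at fret 18 → C#4 (MIDI 61); B0 at fret 19 → F#2 (MIDI 42).
61 − 42 = 19, so the two pitches are 19 semitones apart.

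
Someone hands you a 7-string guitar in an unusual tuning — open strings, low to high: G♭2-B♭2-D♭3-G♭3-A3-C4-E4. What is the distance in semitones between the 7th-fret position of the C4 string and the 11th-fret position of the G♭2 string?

14 semitones

C4 at fret 7 → G4 (MIDI 67); G♭2 at fret 11 → F3 (MIDI 53).
67 − 53 = 14, so the two pitches are 14 semitones apart, with G4 the higher.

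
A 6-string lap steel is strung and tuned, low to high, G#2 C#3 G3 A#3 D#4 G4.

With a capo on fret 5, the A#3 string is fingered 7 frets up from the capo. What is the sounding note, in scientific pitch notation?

The capo raises the open A#3 by 5 semitones to D#4; fretting 7 more gives A#3 + 5 + 7 = A#3 + 12 semitones = A#4.
(Also written Bb.)

A#4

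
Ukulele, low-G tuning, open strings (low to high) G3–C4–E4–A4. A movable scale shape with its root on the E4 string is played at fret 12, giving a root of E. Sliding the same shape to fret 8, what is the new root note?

Moving from fret 12 to fret 8 shifts the root by -4 semitones.
E down 4 semitones is C.

C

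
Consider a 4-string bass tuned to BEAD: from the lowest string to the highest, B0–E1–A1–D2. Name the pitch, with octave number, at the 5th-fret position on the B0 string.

B0 is MIDI 23. Adding 5 gives 28, which is E1.

E1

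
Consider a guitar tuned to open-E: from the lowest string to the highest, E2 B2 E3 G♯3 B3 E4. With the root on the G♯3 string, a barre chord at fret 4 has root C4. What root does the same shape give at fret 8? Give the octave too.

Moving from fret 4 to fret 8 shifts the root by 4 semitones.
C4 up 4 semitones is E4.

E4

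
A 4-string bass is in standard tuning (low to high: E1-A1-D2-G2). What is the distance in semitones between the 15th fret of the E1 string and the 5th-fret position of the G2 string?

5 semitones

E1 at fret 15 → G2 (MIDI 43); G2 at fret 5 → C3 (MIDI 48).
43 − 48 = -5, so the two pitches are 5 semitones apart, with C3 the higher.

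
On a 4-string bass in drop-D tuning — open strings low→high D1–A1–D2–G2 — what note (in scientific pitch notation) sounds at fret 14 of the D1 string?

E2

Each fret is one semitone, so D1 + 14 = E2.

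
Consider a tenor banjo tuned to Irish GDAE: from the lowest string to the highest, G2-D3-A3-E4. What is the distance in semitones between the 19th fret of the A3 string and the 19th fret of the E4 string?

A3 at fret 19 → E5 (MIDI 76); E4 at fret 19 → B5 (MIDI 83).
76 − 83 = -7, so the two pitches are 7 semitones apart, with B5 the higher.

7 semitones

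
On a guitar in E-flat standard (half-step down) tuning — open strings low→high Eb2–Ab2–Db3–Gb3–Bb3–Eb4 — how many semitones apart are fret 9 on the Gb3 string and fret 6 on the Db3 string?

Gb3 at fret 9 → Eb4 (MIDI 63); Db3 at fret 6 → G3 (MIDI 55).
63 − 55 = 8, so the two pitches are 8 semitones apart, with Eb4 the higher.

8 semitones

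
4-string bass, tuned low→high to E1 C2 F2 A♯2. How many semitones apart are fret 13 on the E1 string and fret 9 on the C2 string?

E1 at fret 13 → F2 (MIDI 41); C2 at fret 9 → A2 (MIDI 45).
41 − 45 = -4, so the two pitches are 4 semitones apart, with A2 the higher.

4 semitones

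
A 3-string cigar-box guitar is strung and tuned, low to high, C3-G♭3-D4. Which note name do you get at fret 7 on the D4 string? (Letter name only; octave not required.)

D4 is MIDI 62. Adding 7 gives 69; 69 mod 12 = 9, i.e. A.

A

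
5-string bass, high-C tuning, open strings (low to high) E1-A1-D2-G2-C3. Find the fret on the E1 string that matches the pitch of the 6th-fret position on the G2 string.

21

Fret 6 on G2 is MIDI 43 + 6 = 49 (C#3). On the E1 string (open MIDI 28), that pitch is 49 − 28 = fret 21.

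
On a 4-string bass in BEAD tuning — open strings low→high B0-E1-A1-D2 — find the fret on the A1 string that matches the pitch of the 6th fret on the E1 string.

Fret 6 on E1 is MIDI 28 + 6 = 34 (A#1). On the A1 string (open MIDI 33), that pitch is 34 − 33 = fret 1.

1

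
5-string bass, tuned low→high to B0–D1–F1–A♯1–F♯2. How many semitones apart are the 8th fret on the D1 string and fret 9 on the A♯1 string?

9 semitones

D1 at fret 8 → A♯1 (MIDI 34); A♯1 at fret 9 → G2 (MIDI 43).
34 − 43 = -9, so the two pitches are 9 semitones apart, with G2 the higher.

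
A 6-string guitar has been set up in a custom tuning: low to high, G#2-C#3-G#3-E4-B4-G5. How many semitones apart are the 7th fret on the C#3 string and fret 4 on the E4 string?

C#3 at fret 7 → G#3 (MIDI 56); E4 at fret 4 → G#4 (MIDI 68).
56 − 68 = -12, so the two pitches are 12 semitones apart, with G#4 the higher.

12 semitones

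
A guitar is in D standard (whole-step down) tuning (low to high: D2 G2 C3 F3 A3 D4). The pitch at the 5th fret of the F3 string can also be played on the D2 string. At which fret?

20

F3 at fret 5 is F3 + 5 semitones = A♯3.
The open D2 string is 15 semitones below the open F3, so the same pitch on the D2 string lies at fret 5 + 15 = 20.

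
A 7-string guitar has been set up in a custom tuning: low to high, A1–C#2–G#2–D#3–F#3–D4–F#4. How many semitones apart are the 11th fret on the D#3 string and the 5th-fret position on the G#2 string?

D#3 at fret 11 → D4 (MIDI 62); G#2 at fret 5 → C#3 (MIDI 49).
62 − 49 = 13, so the two pitches are 13 semitones apart, with D4 the higher.

13 semitones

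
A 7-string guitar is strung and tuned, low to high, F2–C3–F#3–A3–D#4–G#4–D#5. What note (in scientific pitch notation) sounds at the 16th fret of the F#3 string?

A#4

The open F#3 string plus 16 semitones: F#–G–G#–A–…–G#–A–A#.
The walk passes from B into C once, so the octave number goes from 3 to 4.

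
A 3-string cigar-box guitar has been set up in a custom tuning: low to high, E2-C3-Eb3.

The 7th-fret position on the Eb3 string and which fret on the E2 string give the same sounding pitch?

Eb3 at fret 7 is Eb3 + 7 semitones = Bb3.
The open E2 string is 11 semitones below the open Eb3, so the same pitch on the E2 string lies at fret 7 + 11 = 18.

18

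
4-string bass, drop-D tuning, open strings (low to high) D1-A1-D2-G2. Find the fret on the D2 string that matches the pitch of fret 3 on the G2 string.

G2 at fret 3 is G2 + 3 semitones = A♯2.
The open D2 string is 5 semitones below the open G2, so the same pitch on the D2 string lies at fret 3 + 5 = 8.

8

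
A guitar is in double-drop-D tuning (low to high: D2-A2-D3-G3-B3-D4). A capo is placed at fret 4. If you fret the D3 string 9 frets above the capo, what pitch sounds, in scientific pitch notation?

D♯4

The capo raises the open D3 by 4 semitones to F♯3; fretting 9 more gives D3 + 4 + 9 = D3 + 13 semitones = D♯4.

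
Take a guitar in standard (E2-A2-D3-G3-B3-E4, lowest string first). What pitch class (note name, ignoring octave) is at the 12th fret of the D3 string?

The open D3 string plus 12 semitones: D–D#–E–F–…–C–C#–D.

D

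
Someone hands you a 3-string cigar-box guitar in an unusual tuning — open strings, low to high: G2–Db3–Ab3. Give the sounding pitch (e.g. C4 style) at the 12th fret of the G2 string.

G2 is MIDI 43. Adding 12 gives 55, which is G3.

G3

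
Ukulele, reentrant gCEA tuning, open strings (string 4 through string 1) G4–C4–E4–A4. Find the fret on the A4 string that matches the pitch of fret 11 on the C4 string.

Fret 11 on C4 is MIDI 60 + 11 = 71 (B4). On the A4 string (open MIDI 69), that pitch is 71 − 69 = fret 2.

2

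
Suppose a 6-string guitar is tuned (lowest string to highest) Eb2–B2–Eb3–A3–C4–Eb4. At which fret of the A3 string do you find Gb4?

Gb4 is 9 semitones above the open A3 (A–Bb–B–C–Db–D–Eb–E–F–Gb), so it sits at fret 9.

9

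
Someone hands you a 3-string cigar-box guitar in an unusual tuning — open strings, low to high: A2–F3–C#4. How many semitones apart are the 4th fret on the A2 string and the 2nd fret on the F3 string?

6 semitones

A2 at fret 4 → C#3 (MIDI 49); F3 at fret 2 → G3 (MIDI 55).
49 − 55 = -6, so the two pitches are 6 semitones apart, with G3 the higher.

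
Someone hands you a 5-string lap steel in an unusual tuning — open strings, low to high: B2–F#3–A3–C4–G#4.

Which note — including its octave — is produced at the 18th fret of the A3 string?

D#5

Each fret is one semitone, so A3 + 18 = D#5.
(Equivalently spelled Eb5.)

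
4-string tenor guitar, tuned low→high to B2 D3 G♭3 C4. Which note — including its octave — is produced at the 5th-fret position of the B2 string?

B2 is MIDI 47. Adding 5 gives 52, which is E3.

E3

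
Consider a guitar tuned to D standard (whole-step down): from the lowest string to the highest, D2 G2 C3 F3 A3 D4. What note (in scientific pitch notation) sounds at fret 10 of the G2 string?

G2 is MIDI 43. Adding 10 gives 53, which is F3.

F3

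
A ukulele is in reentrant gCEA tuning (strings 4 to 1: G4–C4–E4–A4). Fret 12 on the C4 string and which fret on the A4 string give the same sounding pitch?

3

Fret 12 on C4 is MIDI 60 + 12 = 72 (C5). On the A4 string (open MIDI 69), that pitch is 72 − 69 = fret 3.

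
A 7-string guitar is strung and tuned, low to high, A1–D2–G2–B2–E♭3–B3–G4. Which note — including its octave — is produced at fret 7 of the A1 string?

The open A1 string plus 7 semitones: A–Bb–B–C–Db–D–Eb–E.
The walk passes from B into C once, so the octave number goes from 1 to 2.

E2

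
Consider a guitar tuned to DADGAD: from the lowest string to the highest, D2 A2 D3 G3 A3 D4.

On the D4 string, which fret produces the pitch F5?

F5 is 15 semitones above the open D4 (D–D#–E–F–…–D#–E–F), so it sits at fret 15.

15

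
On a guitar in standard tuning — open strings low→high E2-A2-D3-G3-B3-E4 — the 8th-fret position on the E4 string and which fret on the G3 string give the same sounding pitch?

E4 at fret 8 is E4 + 8 semitones = C5.
The open G3 string is 9 semitones below the open E4, so the same pitch on the G3 string lies at fret 8 + 9 = 17.

17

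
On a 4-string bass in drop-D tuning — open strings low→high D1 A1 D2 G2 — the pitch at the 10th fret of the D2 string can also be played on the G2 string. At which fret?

5

D2 at fret 10 is D2 + 10 semitones = C3.
The open G2 string is 5 semitones above the open D2, so the same pitch on the G2 string lies at fret 10 − 5 = 5.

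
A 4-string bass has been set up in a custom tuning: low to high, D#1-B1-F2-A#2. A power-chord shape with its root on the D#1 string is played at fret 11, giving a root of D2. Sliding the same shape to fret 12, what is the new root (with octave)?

Moving from fret 11 to fret 12 shifts the root by 1 semitone.
D2 up 1 semitone is D#2.

D#2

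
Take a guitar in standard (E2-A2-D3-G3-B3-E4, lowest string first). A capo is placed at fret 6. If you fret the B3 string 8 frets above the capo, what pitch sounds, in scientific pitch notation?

The capo raises the open B3 by 6 semitones to F4; fretting 8 more gives B3 + 6 + 8 = B3 + 14 semitones = C#5.

C#5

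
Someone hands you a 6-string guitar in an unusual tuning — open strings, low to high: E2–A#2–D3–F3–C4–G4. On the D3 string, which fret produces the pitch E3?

E3 is 2 semitones above the open D3 (D–D#–E), so it sits at fret 2.

2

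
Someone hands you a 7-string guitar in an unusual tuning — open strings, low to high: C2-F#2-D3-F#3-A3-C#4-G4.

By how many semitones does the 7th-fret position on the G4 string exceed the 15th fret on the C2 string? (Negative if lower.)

23 semitones

G4 at fret 7 → D5 (MIDI 74); C2 at fret 15 → D#3 (MIDI 51).
74 − 51 = 23, so the two pitches are 23 semitones apart.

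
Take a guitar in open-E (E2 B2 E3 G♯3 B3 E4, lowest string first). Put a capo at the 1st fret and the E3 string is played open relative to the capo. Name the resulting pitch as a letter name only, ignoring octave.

The capo raises the open E3 by 1 semitone to F3; fretting 0 more gives E3 + 1 + 0 = E3 + 1 semitone, landing on F.

F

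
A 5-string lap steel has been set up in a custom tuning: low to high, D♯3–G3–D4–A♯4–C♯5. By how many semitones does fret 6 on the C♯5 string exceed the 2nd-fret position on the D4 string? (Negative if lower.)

C♯5 at fret 6 → G5 (MIDI 79); D4 at fret 2 → E4 (MIDI 64).
79 − 64 = 15, so the two pitches are 15 semitones apart.

15 semitones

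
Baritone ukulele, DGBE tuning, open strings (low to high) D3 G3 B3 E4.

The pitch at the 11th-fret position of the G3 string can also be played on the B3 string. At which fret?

Fret 11 on G3 is MIDI 55 + 11 = 66 (F♯4). On the B3 string (open MIDI 59), that pitch is 66 − 59 = fret 7.

7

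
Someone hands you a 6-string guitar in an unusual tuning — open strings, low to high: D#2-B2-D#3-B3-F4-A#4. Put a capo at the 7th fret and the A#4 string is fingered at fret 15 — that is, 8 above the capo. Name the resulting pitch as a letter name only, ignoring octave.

The capo raises the open A#4 by 7 semitones to F5; fretting 8 more gives A#4 + 7 + 8 = A#4 + 15 semitones, landing on C#.

C#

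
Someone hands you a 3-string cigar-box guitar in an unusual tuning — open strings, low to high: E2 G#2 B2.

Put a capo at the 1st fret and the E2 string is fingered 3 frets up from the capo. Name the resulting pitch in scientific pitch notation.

G#2

The capo raises the open E2 by 1 semitone to F2; fretting 3 more gives E2 + 1 + 3 = E2 + 4 semitones = G#2.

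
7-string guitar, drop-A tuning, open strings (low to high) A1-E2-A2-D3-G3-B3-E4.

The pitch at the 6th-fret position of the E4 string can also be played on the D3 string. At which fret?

20

Fret 6 on E4 is MIDI 64 + 6 = 70 (A#4). On the D3 string (open MIDI 50), that pitch is 70 − 50 = fret 20.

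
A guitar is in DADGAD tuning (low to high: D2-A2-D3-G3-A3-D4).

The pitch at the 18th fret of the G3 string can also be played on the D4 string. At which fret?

G3 at fret 18 is G3 + 18 semitones = C#5.
The open D4 string is 7 semitones above the open G3, so the same pitch on the D4 string lies at fret 18 − 7 = 11.

11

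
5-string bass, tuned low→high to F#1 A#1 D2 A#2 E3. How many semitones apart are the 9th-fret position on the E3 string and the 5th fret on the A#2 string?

10 semitones

E3 at fret 9 → C#4 (MIDI 61); A#2 at fret 5 → D#3 (MIDI 51).
61 − 51 = 10, so the two pitches are 10 semitones apart, with C#4 the higher.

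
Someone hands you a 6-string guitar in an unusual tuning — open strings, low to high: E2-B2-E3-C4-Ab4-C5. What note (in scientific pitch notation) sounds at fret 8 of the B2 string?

B2 is MIDI 47. Adding 8 gives 55, which is G3.

G3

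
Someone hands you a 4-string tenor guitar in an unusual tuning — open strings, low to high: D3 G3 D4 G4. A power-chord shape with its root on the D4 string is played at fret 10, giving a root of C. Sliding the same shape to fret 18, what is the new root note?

Ab

Moving from fret 10 to fret 18 shifts the root by 8 semitones.
C up 8 semitones is Ab.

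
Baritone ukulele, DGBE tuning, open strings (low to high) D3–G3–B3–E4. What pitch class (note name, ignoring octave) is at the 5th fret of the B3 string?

E

Each fret is one semitone, so B3 + 5 = E.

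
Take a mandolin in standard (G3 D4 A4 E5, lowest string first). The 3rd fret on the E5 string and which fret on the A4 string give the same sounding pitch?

Fret 3 on E5 is MIDI 76 + 3 = 79 (G5). On the A4 string (open MIDI 69), that pitch is 79 − 69 = fret 10.

10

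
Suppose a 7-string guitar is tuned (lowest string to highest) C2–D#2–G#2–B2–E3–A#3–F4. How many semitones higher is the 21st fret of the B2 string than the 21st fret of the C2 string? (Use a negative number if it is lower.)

B2 at fret 21 → G#4 (MIDI 68); C2 at fret 21 → A3 (MIDI 57).
68 − 57 = 11, so the two pitches are 11 semitones apart.

11 semitones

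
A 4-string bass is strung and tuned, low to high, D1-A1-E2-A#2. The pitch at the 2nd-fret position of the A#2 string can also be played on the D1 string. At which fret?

22

Fret 2 on A#2 is MIDI 46 + 2 = 48 (C3). On the D1 string (open MIDI 26), that pitch is 48 − 26 = fret 22.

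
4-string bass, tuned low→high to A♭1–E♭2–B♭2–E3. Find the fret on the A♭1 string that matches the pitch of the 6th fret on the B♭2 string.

Fret 6 on B♭2 is MIDI 46 + 6 = 52 (E3). On the A♭1 string (open MIDI 32), that pitch is 52 − 32 = fret 20.

20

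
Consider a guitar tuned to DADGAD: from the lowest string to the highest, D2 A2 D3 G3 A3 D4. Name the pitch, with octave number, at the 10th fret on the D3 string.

C4

The open D3 string plus 10 semitones: D–D#–E–F–…–A#–B–C.
The walk passes from B into C once, so the octave number goes from 3 to 4.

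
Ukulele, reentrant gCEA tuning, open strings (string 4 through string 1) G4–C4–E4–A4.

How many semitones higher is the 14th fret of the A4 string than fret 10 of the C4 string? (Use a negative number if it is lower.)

A4 at fret 14 → B5 (MIDI 83); C4 at fret 10 → A#4 (MIDI 70).
83 − 70 = 13, so the two pitches are 13 semitones apart.

13 semitones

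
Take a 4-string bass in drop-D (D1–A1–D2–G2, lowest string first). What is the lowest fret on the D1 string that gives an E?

From D1, count semitones up the chromatic scale until reaching E: D–D#–E — 2 steps.

2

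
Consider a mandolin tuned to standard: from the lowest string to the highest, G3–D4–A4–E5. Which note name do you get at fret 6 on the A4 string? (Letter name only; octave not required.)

The open A4 string plus 6 semitones: A–A#–B–C–C#–D–D#.
(Equivalently spelled Eb.)

D#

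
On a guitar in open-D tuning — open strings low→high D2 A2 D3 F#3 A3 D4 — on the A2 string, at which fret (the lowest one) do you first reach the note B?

2

From A2, count semitones up the chromatic scale until reaching B: A–A#–B — 2 steps.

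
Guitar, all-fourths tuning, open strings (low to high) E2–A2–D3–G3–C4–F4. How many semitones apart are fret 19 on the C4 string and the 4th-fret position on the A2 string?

30 semitones

C4 at fret 19 → G5 (MIDI 79); A2 at fret 4 → C#3 (MIDI 49).
79 − 49 = 30, so the two pitches are 30 semitones apart, with G5 the higher.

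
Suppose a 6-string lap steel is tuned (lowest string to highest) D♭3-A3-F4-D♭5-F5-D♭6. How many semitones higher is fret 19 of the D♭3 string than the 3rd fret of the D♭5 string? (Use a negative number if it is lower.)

-8 semitones

D♭3 at fret 19 → A♭4 (MIDI 68); D♭5 at fret 3 → E5 (MIDI 76).
68 − 76 = -8, so the two pitches are 8 semitones apart.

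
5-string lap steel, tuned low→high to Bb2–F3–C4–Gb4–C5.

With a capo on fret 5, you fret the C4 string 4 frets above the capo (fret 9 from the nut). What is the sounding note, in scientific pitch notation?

A4

The capo raises the open C4 by 5 semitones to F4; fretting 4 more gives C4 + 5 + 4 = C4 + 9 semitones = A4.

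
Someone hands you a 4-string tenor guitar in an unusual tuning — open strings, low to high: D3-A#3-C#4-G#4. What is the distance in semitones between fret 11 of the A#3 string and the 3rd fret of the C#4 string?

A#3 at fret 11 → A4 (MIDI 69); C#4 at fret 3 → E4 (MIDI 64).
69 − 64 = 5, so the two pitches are 5 semitones apart, with A4 the higher.

5 semitones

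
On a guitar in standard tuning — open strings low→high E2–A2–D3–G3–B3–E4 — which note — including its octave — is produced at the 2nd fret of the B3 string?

C#4

The open B3 string plus 2 semitones: B–C–C#.
The walk passes from B into C once, so the octave number goes from 3 to 4.
(Equivalently spelled Db4.)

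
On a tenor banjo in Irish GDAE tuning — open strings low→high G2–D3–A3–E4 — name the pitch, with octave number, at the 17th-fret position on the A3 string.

D5

Each fret is one semitone, so A3 + 17 = D5.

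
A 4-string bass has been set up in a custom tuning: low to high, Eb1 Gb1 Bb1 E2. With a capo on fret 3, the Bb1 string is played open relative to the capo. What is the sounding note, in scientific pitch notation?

The capo raises the open Bb1 by 3 semitones to Db2; fretting 0 more gives Bb1 + 3 + 0 = Bb1 + 3 semitones = Db2.
(Also written C#.)

Db2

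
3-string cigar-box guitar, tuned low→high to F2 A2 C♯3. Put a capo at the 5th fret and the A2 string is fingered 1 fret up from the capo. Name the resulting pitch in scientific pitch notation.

The capo raises the open A2 by 5 semitones to D3; fretting 1 more gives A2 + 5 + 1 = A2 + 6 semitones = D♯3.
(Also written E♭.)

D♯3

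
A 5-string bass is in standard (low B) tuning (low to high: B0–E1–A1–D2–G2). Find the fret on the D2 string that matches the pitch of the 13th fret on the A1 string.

A1 at fret 13 is A1 + 13 semitones = A#2.
The open D2 string is 5 semitones above the open A1, so the same pitch on the D2 string lies at fret 13 − 5 = 8.

8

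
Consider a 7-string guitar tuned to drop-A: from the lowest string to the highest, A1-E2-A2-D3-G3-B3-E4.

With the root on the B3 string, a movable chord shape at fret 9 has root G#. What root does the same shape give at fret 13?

C

Moving from fret 9 to fret 13 shifts the root by 4 semitones.
G# up 4 semitones is C.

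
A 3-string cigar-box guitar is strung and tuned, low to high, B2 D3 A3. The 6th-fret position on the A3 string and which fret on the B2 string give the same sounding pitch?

Fret 6 on A3 is MIDI 57 + 6 = 63 (D♯4). On the B2 string (open MIDI 47), that pitch is 63 − 47 = fret 16.

16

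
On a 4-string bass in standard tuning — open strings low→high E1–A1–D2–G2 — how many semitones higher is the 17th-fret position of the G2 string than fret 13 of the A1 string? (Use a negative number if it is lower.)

G2 at fret 17 → C4 (MIDI 60); A1 at fret 13 → A#2 (MIDI 46).
60 − 46 = 14, so the two pitches are 14 semitones apart.

14 semitones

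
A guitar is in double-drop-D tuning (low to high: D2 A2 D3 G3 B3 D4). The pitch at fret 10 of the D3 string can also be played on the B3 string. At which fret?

D3 at fret 10 is D3 + 10 semitones = C4.
The open B3 string is 9 semitones above the open D3, so the same pitch on the B3 string lies at fret 10 − 9 = 1.

1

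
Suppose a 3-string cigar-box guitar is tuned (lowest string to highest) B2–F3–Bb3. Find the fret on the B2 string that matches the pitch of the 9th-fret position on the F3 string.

Fret 9 on F3 is MIDI 53 + 9 = 62 (D4). On the B2 string (open MIDI 47), that pitch is 62 − 47 = fret 15.

15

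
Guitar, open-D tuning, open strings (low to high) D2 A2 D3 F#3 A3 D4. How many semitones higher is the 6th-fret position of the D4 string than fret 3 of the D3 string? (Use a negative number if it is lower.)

15 semitones

D4 at fret 6 → G#4 (MIDI 68); D3 at fret 3 → F3 (MIDI 53).
68 − 53 = 15, so the two pitches are 15 semitones apart.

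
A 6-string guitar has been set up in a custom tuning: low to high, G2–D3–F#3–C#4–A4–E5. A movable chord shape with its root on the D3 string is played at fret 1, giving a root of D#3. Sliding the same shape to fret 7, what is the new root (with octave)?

A3

Moving from fret 1 to fret 7 shifts the root by 6 semitones.
D#3 up 6 semitones is A3.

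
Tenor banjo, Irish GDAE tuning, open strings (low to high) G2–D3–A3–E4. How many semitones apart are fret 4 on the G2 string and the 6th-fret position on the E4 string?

G2 at fret 4 → B2 (MIDI 47); E4 at fret 6 → A#4 (MIDI 70).
47 − 70 = -23, so the two pitches are 23 semitones apart, with A#4 the higher.

23 semitones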